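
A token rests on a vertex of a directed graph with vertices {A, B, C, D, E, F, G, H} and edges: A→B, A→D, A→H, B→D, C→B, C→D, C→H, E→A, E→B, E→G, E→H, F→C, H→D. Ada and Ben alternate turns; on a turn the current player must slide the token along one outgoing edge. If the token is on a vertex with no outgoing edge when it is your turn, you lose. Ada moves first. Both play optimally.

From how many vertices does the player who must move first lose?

3

Label each position W (a win for the player to move) or L (a loss). A position with no legal move is L; any other position is W exactly when some move reaches an L, and L when every move reaches a W.
Every edge goes from a vertex to one that appears earlier in the order D, G, B, H, C, A, F, E, so processing vertices in that order labels each vertex after all of its successors.
D: no outgoing edge → L
G: no outgoing edge → L
B: can move to D, which is L ⇒ W
H: can move to D, which is L ⇒ W
C: can move to D, which is L ⇒ W
A: can move to D, which is L ⇒ W
F: the only move is to C(W), a W ⇒ L
E: can move to G, which is L ⇒ W
The L vertices are D, F, G; that is 3 in all.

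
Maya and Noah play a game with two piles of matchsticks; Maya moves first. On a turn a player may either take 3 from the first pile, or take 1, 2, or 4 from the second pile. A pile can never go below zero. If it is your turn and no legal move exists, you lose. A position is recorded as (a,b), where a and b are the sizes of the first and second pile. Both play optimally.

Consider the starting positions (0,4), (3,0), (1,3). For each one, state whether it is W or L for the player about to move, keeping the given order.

Compute win/loss labels from the base case upward. A position with no move is L. Any other position is W if it can reach an L in one move, else L.
No move ever increases a pile, so every position that can arise here has a ≤ 3 and b ≤ 4; it is enough to label the cells with 0 ≤ a ≤ 3 and 0 ≤ b ≤ 4.
Every move lowers a or b (never raises either), so fill the grid row by row in increasing a, and left to right within a row: each cell's successors are then already labelled.
      b=0  b=1  b=2  b=3  b=4
a=0:    L    W    W    L    W
a=1:    L    W    W    L    W
a=2:    L    W    W    L    W
a=3:    W    L    W    W    L
Cells with no legal move (terminal, hence L): (0,0), (1,0), (2,0).
The remaining L cells, each justified by listing all of its moves:
(0,3): only reaches (0,2)(W), (0,1)(W), all W → L
(1,3): only reaches (1,2)(W), (1,1)(W), all W → L
(2,3): only reaches (2,2)(W), (2,1)(W), all W → L
(3,1): only reaches (0,1)(W), (3,0)(W), all W → L
(3,4): only reaches (0,4)(W), (3,3)(W), (3,2)(W), (3,0)(W), all W → L
Every other cell has at least one move into one of the L cells above, so it is W.
(0,4): the move to (0,3) reaches an L cell, so W
(3,0): the move to (0,0) reaches an L cell, so W
(1,3): one of the L cells justified above, so L

(0,4): W, (3,0): W, (1,3): L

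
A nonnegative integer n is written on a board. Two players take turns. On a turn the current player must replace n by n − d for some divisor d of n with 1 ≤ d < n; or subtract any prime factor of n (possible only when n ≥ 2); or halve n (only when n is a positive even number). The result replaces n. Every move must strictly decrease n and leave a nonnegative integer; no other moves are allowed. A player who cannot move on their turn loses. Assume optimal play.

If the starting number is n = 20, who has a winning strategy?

The second player wins.

Build the W/L table. Terminal = L. A non-terminal position is W if it has a move to some L; otherwise it is L.
n=0: no move → L
n=1: no move → L
n=2: can move to 0, which is L ⇒ W
n=3: can move to 0, which is L ⇒ W
n=4: moves to 2(W), 3(W); every one is W ⇒ L
n=5: can move to 0, which is L ⇒ W
n=6: can move to 4, which is L ⇒ W
n=7: can move to 0, which is L ⇒ W
n=8: can move to 4, which is L ⇒ W
n=9: moves to 6(W), 8(W); every one is W ⇒ L
n=10: can move to 9, which is L ⇒ W
n=11: can move to 0, which is L ⇒ W
n=12: can move to 9, which is L ⇒ W
n=13: can move to 0, which is L ⇒ W
n=14: moves to 7(W), 12(W), 13(W); every one is W ⇒ L
n=15: can move to 14, which is L ⇒ W
n=16: can move to 14, which is L ⇒ W
n=17: can move to 0, which is L ⇒ W
n=18: can move to 9, which is L ⇒ W
n=19: can move to 0, which is L ⇒ W
n=20: moves to 10(W), 15(W), 16(W), 18(W), 19(W); every one is W ⇒ L
Every move from 20 reaches a W position, so the mover loses.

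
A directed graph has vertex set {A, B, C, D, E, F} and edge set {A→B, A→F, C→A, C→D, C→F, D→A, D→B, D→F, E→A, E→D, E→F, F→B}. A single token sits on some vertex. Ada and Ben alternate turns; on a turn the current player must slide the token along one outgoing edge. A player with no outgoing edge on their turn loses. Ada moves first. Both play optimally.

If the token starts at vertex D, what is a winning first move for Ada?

Positions with no move are L. A position that does have a move is losing for the player to move precisely when every available move leads to a winning position for the opponent. Fill in the labels:
Every edge goes from a vertex to one that appears earlier in the order B, F, A, D, E, C, so processing vertices in that order labels each vertex after all of its successors.
B: no outgoing edge → L
F: reaches L-position B → W
A: reaches L-position B → W
D: reaches L-position B → W
E: only reaches D(W), A(W), F(W), all W → L
C: only reaches D(W), A(W), F(W), all W → L
From D, the L positions reachable in one move are: B.

Move to B.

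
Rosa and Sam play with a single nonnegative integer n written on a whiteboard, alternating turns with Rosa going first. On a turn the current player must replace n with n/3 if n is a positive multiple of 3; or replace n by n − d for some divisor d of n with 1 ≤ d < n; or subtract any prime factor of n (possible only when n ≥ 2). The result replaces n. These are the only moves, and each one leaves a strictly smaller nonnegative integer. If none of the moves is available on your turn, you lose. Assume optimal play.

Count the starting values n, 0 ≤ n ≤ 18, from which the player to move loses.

5

Classify positions by backward induction: terminal positions (no move available) are L. From any other position, the mover wins iff some move reaches an L.
n=0: no move → L
n=1: no move → L
n=2: reaches L-position 0 → W
n=3: reaches L-position 0 → W
n=4: only reaches 2(W), 3(W), all W → L
n=5: reaches L-position 0 → W
n=6: reaches L-position 4 → W
n=7: reaches L-position 0 → W
n=8: reaches L-position 4 → W
n=9: only reaches 3(W), 6(W), 8(W), all W → L
n=10: reaches L-position 9 → W
n=11: reaches L-position 0 → W
n=12: reaches L-position 4 → W
n=13: reaches L-position 0 → W
n=14: only reaches 7(W), 12(W), 13(W), all W → L
n=15: reaches L-position 14 → W
n=16: reaches L-position 14 → W
n=17: reaches L-position 0 → W
n=18: reaches L-position 9 → W
L entries with 0 ≤ n ≤ 18: n = 0, 1, 4, 9, 14; that makes 5.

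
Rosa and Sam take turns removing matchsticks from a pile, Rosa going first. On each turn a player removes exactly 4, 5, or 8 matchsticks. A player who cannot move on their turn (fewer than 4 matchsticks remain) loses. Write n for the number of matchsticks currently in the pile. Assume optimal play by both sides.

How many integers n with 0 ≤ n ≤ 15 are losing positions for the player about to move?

Work bottom-up. With no move the player to move loses. Otherwise the position is W if at least one move leads to an L position for the opponent, and L if every move leads to a W.
n=0: no move → L
n=1: no move → L
n=2: no move → L
n=3: no move → L
n=4: W (go to 0, an L position)
n=5: W (go to 1, an L position)
n=6: W (go to 2, an L position)
n=7: W (go to 3, an L position)
n=8: W (go to 3, an L position)
n=9: W (go to 1, an L position)
n=10: W (go to 2, an L position)
n=11: W (go to 3, an L position)
n=12: L (options 8(W), 7(W), 4(W) are all W)
n=13: L (options 9(W), 8(W), 5(W) are all W)
n=14: L (options 10(W), 9(W), 6(W) are all W)
n=15: L (options 11(W), 10(W), 7(W) are all W)
L entries with 0 ≤ n ≤ 15: n = 0, 1, 2, 3, 12, 13, 14, 15; that makes 8.

8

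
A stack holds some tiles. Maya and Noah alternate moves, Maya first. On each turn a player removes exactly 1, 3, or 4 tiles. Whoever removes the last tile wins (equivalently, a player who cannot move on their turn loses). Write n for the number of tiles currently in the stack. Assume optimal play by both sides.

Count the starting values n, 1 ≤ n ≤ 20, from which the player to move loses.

5

Label each position W (a win for the player to move) or L (a loss). A position with no legal move is L; any other position is W exactly when some move reaches an L, and L when every move reaches a W.
n=0: no move → L
n=1: →0(L), so W
n=2: →1(W) only, which is W, so L
n=3: →2(L), so W
n=4: →0(L), so W
n=5: →2(L), so W
n=6: →2(L), so W
n=7: →6(W), 4(W), 3(W) — all W, so L
n=8: →7(L), so W
n=9: →8(W), 6(W), 5(W) — all W, so L
n=10: →9(L), so W
n=11: →7(L), so W
n=12: →9(L), so W
n=13: →9(L), so W
n=14: →13(W), 11(W), 10(W) — all W, so L
n=15: →14(L), so W
n=16: →15(W), 13(W), 12(W) — all W, so L
n=17: →16(L), so W
n=18: →14(L), so W
n=19: →16(L), so W
n=20: →16(L), so W
L entries with 1 ≤ n ≤ 20 (n=0 is outside the asked range and is not counted): n = 2, 7, 9, 14, 16; that makes 5.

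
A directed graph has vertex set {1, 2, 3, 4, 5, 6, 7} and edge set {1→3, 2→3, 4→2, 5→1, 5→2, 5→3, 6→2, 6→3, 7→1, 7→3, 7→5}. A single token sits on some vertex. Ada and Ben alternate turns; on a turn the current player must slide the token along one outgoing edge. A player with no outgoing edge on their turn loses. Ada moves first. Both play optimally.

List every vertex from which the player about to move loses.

3, 4

Use the standard recursion: the mover loses at a terminal position; elsewhere, the mover wins exactly when some move hands the opponent an L position.
Every edge goes from a vertex to one that appears earlier in the order 3, 2, 1, 5, 7, 6, 4, so processing vertices in that order labels each vertex after all of its successors.
3: no outgoing edge → L
2: reaches L-position 3 → W
1: reaches L-position 3 → W
5: reaches L-position 3 → W
7: reaches L-position 3 → W
6: reaches L-position 3 → W
4: only reaches 2(W), which is W → L
The losing starting vertices are exactly the entries labelled L in this table (2 of them).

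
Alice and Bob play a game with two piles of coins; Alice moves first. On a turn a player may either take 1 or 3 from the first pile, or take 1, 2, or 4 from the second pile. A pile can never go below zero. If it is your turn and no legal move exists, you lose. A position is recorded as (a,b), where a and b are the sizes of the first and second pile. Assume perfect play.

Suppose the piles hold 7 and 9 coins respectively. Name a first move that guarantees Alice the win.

Compute win/loss labels from the base case upward. A position with no move is L. Any other position is W if it can reach an L in one move, else L.
No move ever increases a pile, so every position that can arise here has a ≤ 7 and b ≤ 9; it is enough to label the cells with 0 ≤ a ≤ 7 and 0 ≤ b ≤ 9.
Every move lowers a or b (never raises either), so fill the grid row by row in increasing a, and left to right within a row: each cell's successors are then already labelled.
      b=0  b=1  b=2  b=3  b=4  b=5  b=6  b=7  b=8  b=9
a=0:    L    W    W    L    W    W    L    W    W    L
a=1:    W    L    W    W    L    W    W    L    W    W
a=2:    L    W    W    L    W    W    L    W    W    L
a=3:    W    L    W    W    L    W    W    L    W    W
a=4:    L    W    W    L    W    W    L    W    W    L
a=5:    W    L    W    W    L    W    W    L    W    W
a=6:    L    W    W    L    W    W    L    W    W    L
a=7:    W    L    W    W    L    W    W    L    W    W
Cells with no legal move (terminal, hence L): (0,0).
The remaining L cells, each justified by listing all of its moves:
(0,3): only reaches (0,2)(W), (0,1)(W), all W → L
(0,6): only reaches (0,5)(W), (0,4)(W), (0,2)(W), all W → L
(0,9): only reaches (0,8)(W), (0,7)(W), (0,5)(W), all W → L
(1,1): only reaches (0,1)(W), (1,0)(W), all W → L
(1,4): only reaches (0,4)(W), (1,3)(W), (1,2)(W), (1,0)(W), all W → L
(1,7): only reaches (0,7)(W), (1,6)(W), (1,5)(W), (1,3)(W), all W → L
(2,0): only reaches (1,0)(W), which is W → L
(2,3): only reaches (1,3)(W), (2,2)(W), (2,1)(W), all W → L
(2,6): only reaches (1,6)(W), (2,5)(W), (2,4)(W), (2,2)(W), all W → L
(2,9): only reaches (1,9)(W), (2,8)(W), (2,7)(W), (2,5)(W), all W → L
(3,1): only reaches (2,1)(W), (0,1)(W), (3,0)(W), all W → L
(3,4): only reaches (2,4)(W), (0,4)(W), (3,3)(W), (3,2)(W), (3,0)(W), all W → L
(3,7): only reaches (2,7)(W), (0,7)(W), (3,6)(W), (3,5)(W), (3,3)(W), all W → L
(4,0): only reaches (3,0)(W), (1,0)(W), all W → L
(4,3): only reaches (3,3)(W), (1,3)(W), (4,2)(W), (4,1)(W), all W → L
(4,6): only reaches (3,6)(W), (1,6)(W), (4,5)(W), (4,4)(W), (4,2)(W), all W → L
(4,9): only reaches (3,9)(W), (1,9)(W), (4,8)(W), (4,7)(W), (4,5)(W), all W → L
(5,1): only reaches (4,1)(W), (2,1)(W), (5,0)(W), all W → L
(5,4): only reaches (4,4)(W), (2,4)(W), (5,3)(W), (5,2)(W), (5,0)(W), all W → L
(5,7): only reaches (4,7)(W), (2,7)(W), (5,6)(W), (5,5)(W), (5,3)(W), all W → L
(6,0): only reaches (5,0)(W), (3,0)(W), all W → L
(6,3): only reaches (5,3)(W), (3,3)(W), (6,2)(W), (6,1)(W), all W → L
(6,6): only reaches (5,6)(W), (3,6)(W), (6,5)(W), (6,4)(W), (6,2)(W), all W → L
(6,9): only reaches (5,9)(W), (3,9)(W), (6,8)(W), (6,7)(W), (6,5)(W), all W → L
(7,1): only reaches (6,1)(W), (4,1)(W), (7,0)(W), all W → L
(7,4): only reaches (6,4)(W), (4,4)(W), (7,3)(W), (7,2)(W), (7,0)(W), all W → L
(7,7): only reaches (6,7)(W), (4,7)(W), (7,6)(W), (7,5)(W), (7,3)(W), all W → L
Every other cell has at least one move into one of the L cells above, so it is W.
From (7,9), the L positions reachable in one move are: (6,9), (4,9), (7,7). Any move reaching one of these is winning.

Move to (6,9).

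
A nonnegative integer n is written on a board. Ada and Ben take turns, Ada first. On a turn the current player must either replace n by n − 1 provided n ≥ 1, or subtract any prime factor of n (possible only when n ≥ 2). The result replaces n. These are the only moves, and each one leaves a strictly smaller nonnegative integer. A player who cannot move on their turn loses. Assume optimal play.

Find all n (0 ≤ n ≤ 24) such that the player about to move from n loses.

Work bottom-up. With no move the player to move loses. Otherwise the position is W if at least one move leads to an L position for the opponent, and L if every move leads to a W.
n=0: no move → L
n=1: reaches L-position 0 → W
n=2: reaches L-position 0 → W
n=3: reaches L-position 0 → W
n=4: only reaches 2(W), 3(W), all W → L
n=5: reaches L-position 0 → W
n=6: reaches L-position 4 → W
n=7: reaches L-position 0 → W
n=8: only reaches 6(W), 7(W), all W → L
n=9: reaches L-position 8 → W
n=10: reaches L-position 8 → W
n=11: reaches L-position 0 → W
n=12: only reaches 9(W), 10(W), 11(W), all W → L
n=13: reaches L-position 0 → W
n=14: reaches L-position 12 → W
n=15: reaches L-position 12 → W
n=16: only reaches 14(W), 15(W), all W → L
n=17: reaches L-position 0 → W
n=18: reaches L-position 16 → W
n=19: reaches L-position 0 → W
n=20: only reaches 15(W), 18(W), 19(W), all W → L
n=21: reaches L-position 20 → W
n=22: reaches L-position 20 → W
n=23: reaches L-position 0 → W
n=24: only reaches 21(W), 22(W), 23(W), all W → L
The losing starting values of n are exactly the entries labelled L in this table (7 of them).

0, 4, 8, 12, 16, 20, 24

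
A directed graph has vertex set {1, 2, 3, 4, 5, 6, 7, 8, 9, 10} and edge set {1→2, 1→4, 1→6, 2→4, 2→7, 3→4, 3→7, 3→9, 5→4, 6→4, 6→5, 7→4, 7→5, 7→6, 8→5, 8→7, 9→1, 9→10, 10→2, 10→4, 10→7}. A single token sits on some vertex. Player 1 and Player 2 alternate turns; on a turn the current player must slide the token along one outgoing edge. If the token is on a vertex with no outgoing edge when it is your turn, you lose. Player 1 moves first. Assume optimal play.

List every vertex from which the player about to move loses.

Work bottom-up. With no move the player to move loses. Otherwise the position is W if at least one move leads to an L position for the opponent, and L if every move leads to a W.
Every edge goes from a vertex to one that appears earlier in the order 4, 5, 6, 7, 2, 8, 1, 10, 9, 3, so processing vertices in that order labels each vertex after all of its successors.
4: no outgoing edge → L
5: →4(L), so W
6: →4(L), so W
7: →4(L), so W
2: →4(L), so W
8: →7(W), 5(W) — all W, so L
1: →4(L), so W
10: →4(L), so W
9: →10(W), 1(W) — all W, so L
3: →9(L), so W
The losing starting vertices are exactly the entries labelled L in this table (3 of them).

4, 8, 9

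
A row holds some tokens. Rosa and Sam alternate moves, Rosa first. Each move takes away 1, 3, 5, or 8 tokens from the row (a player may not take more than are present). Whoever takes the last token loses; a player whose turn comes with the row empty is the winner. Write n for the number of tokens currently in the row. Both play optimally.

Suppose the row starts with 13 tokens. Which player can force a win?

Compute win/loss labels from the base case upward. A position with no move is W. Any other position is W if it can reach an L in one move, else L.
n=0: no move; the opponent has just taken the last token and therefore loses → W
n=1: the only move is to 0(W), a W ⇒ L
n=2: can move to 1, which is L ⇒ W
n=3: moves to 2(W), 0(W); every one is W ⇒ L
n=4: can move to 3, which is L ⇒ W
n=5: moves to 4(W), 2(W), 0(W); every one is W ⇒ L
n=6: can move to 5, which is L ⇒ W
n=7: moves to 6(W), 4(W), 2(W); every one is W ⇒ L
n=8: can move to 7, which is L ⇒ W
n=9: can move to 1, which is L ⇒ W
n=10: can move to 7, which is L ⇒ W
n=11: can move to 3, which is L ⇒ W
n=12: can move to 7, which is L ⇒ W
n=13: can move to 5, which is L ⇒ W
The starting position 13 is W: Rosa should remove 8, leaving 5, handing over an L position.

Rosa wins.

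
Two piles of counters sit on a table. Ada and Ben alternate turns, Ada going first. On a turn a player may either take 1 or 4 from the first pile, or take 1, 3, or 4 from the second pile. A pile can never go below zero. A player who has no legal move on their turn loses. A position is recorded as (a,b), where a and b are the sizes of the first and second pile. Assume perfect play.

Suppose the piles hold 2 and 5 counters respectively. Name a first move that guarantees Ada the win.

Classify positions by backward induction: terminal positions (no move available) are L. From any other position, the mover wins iff some move reaches an L.
No move ever increases a pile, so every position that can arise here has a ≤ 2 and b ≤ 5; it is enough to label the cells with 0 ≤ a ≤ 2 and 0 ≤ b ≤ 5.
Every move lowers a or b (never raises either), so fill the grid row by row in increasing a, and left to right within a row: each cell's successors are then already labelled.
      b=0  b=1  b=2  b=3  b=4  b=5
a=0:    L    W    L    W    W    W
a=1:    W    L    W    L    W    W
a=2:    L    W    L    W    W    W
Cells with no legal move (terminal, hence L): (0,0).
The remaining L cells, each justified by listing all of its moves:
(0,2): L (sole option (0,1)(W) is W)
(1,1): L (options (0,1)(W), (1,0)(W) are all W)
(1,3): L (options (0,3)(W), (1,2)(W), (1,0)(W) are all W)
(2,0): L (sole option (1,0)(W) is W)
(2,2): L (options (1,2)(W), (2,1)(W) are all W)
Every other cell has at least one move into one of the L cells above, so it is W.
From (2,5), the L positions reachable in one move are: (2,2).

Move to (2,2).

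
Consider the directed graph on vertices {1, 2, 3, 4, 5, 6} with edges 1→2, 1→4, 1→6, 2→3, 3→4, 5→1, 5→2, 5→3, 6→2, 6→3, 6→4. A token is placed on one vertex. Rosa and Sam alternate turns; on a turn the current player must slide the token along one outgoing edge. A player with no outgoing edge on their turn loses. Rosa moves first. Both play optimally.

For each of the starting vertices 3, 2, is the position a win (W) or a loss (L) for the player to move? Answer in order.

Label each position W (a win for the player to move) or L (a loss). A position with no legal move is L; any other position is W exactly when some move reaches an L, and L when every move reaches a W.
Every edge goes from a vertex to one that appears earlier in the order 4, 3, 2, 6, 1, 5, so processing vertices in that order labels each vertex after all of its successors.
4: no outgoing edge → L
3: reaches L-position 4 → W
2: only reaches 3(W), which is W → L
6: reaches L-position 2 → W
1: reaches L-position 2 → W
5: reaches L-position 2 → W

3: W, 2: L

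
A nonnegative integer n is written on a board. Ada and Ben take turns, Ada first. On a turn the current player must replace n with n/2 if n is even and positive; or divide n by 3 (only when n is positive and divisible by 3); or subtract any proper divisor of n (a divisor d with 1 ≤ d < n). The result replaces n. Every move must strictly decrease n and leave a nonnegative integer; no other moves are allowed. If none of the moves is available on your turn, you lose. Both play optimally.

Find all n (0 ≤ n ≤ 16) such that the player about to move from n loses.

0, 1, 4, 7, 9, 11, 13, 15

Work bottom-up. With no move the player to move loses. Otherwise the position is W if at least one move leads to an L position for the opponent, and L if every move leads to a W.
n=0: no move → L
n=1: no move → L
n=2: W (go to 1, an L position)
n=3: W (go to 1, an L position)
n=4: L (options 2(W), 3(W) are all W)
n=5: W (go to 4, an L position)
n=6: W (go to 4, an L position)
n=7: L (sole option 6(W) is W)
n=8: W (go to 4, an L position)
n=9: L (options 3(W), 6(W), 8(W) are all W)
n=10: W (go to 9, an L position)
n=11: L (sole option 10(W) is W)
n=12: W (go to 4, an L position)
n=13: L (sole option 12(W) is W)
n=14: W (go to 7, an L position)
n=15: L (options 5(W), 10(W), 12(W), 14(W) are all W)
n=16: W (go to 15, an L position)
Reading off the rows marked L gives the requested list; there are 8 such values of n.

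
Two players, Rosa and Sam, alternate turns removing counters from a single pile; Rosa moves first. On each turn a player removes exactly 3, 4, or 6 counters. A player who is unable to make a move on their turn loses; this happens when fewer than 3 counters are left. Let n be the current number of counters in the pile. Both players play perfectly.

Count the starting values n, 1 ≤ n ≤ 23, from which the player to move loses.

Classify positions by backward induction: terminal positions (no move available) are L. From any other position, the mover wins iff some move reaches an L.
n=0: no move → L
n=1: no move → L
n=2: no move → L
n=3: →0(L), so W
n=4: →1(L), so W
n=5: →2(L), so W
n=6: →2(L), so W
n=7: →1(L), so W
n=8: →2(L), so W
n=9: →6(W), 5(W), 3(W) — all W, so L
n=10: →7(W), 6(W), 4(W) — all W, so L
n=11: →8(W), 7(W), 5(W) — all W, so L
n=12: →9(L), so W
n=13: →10(L), so W
n=14: →11(L), so W
n=15: →11(L), so W
n=16: →10(L), so W
n=17: →11(L), so W
n=18: →15(W), 14(W), 12(W) — all W, so L
n=19: →16(W), 15(W), 13(W) — all W, so L
n=20: →17(W), 16(W), 14(W) — all W, so L
n=21: →18(L), so W
n=22: →19(L), so W
n=23: →20(L), so W
L entries with 1 ≤ n ≤ 23 (n=0 is outside the asked range and is not counted): n = 1, 2, 9, 10, 11, 18, 19, 20; that makes 8.

8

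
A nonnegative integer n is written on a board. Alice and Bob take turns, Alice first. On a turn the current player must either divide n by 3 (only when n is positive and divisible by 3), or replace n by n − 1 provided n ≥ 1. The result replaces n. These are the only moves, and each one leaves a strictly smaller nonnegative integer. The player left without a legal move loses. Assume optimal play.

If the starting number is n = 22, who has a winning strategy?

Bob wins.

Build the W/L table. Terminal = L. A non-terminal position is W if it has a move to some L; otherwise it is L.
n=0: no move → L
n=1: can move to 0, which is L ⇒ W
n=2: the only move is to 1(W), a W ⇒ L
n=3: can move to 2, which is L ⇒ W
n=4: the only move is to 3(W), a W ⇒ L
n=5: can move to 4, which is L ⇒ W
n=6: can move to 2, which is L ⇒ W
n=7: the only move is to 6(W), a W ⇒ L
n=8: can move to 7, which is L ⇒ W
n=9: moves to 3(W), 8(W); every one is W ⇒ L
n=10: can move to 9, which is L ⇒ W
n=11: the only move is to 10(W), a W ⇒ L
n=12: can move to 4, which is L ⇒ W
n=13: the only move is to 12(W), a W ⇒ L
n=14: can move to 13, which is L ⇒ W
n=15: moves to 5(W), 14(W); every one is W ⇒ L
n=16: can move to 15, which is L ⇒ W
n=17: the only move is to 16(W), a W ⇒ L
n=18: can move to 17, which is L ⇒ W
n=19: the only move is to 18(W), a W ⇒ L
n=20: can move to 19, which is L ⇒ W
n=21: can move to 7, which is L ⇒ W
n=22: the only move is to 21(W), a W ⇒ L
Every move from 22 reaches a W position, so the mover loses.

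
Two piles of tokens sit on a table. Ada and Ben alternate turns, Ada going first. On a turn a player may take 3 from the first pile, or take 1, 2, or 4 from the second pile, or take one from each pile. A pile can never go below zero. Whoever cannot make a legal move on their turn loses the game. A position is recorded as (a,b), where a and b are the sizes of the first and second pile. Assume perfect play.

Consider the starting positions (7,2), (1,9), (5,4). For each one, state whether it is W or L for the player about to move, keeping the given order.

Label each position W (a win for the player to move) or L (a loss). A position with no legal move is L; any other position is W exactly when some move reaches an L, and L when every move reaches a W.
No move ever increases a pile, so every position that can arise here has a ≤ 7 and b ≤ 9; it is enough to label the cells with 0 ≤ a ≤ 7 and 0 ≤ b ≤ 9.
Every move lowers a or b (never raises either), so fill the grid row by row in increasing a, and left to right within a row: each cell's successors are then already labelled.
      b=0  b=1  b=2  b=3  b=4  b=5  b=6  b=7  b=8  b=9
a=0:    L    W    W    L    W    W    L    W    W    L
a=1:    L    W    W    L    W    W    L    W    W    L
a=2:    L    W    W    L    W    W    L    W    W    L
a=3:    W    W    L    W    W    L    W    W    L    W
a=4:    W    L    W    W    L    W    W    L    W    W
a=5:    W    L    W    W    L    W    W    L    W    W
a=6:    L    W    W    L    W    W    L    W    W    L
a=7:    L    W    W    L    W    W    L    W    W    L
Cells with no legal move (terminal, hence L): (0,0), (1,0), (2,0).
The remaining L cells, each justified by listing all of its moves:
(0,3): L (options (0,2)(W), (0,1)(W) are all W)
(0,6): L (options (0,5)(W), (0,4)(W), (0,2)(W) are all W)
(0,9): L (options (0,8)(W), (0,7)(W), (0,5)(W) are all W)
(1,3): L (options (1,2)(W), (1,1)(W), (0,2)(W) are all W)
(1,6): L (options (1,5)(W), (1,4)(W), (1,2)(W), (0,5)(W) are all W)
(1,9): L (options (1,8)(W), (1,7)(W), (1,5)(W), (0,8)(W) are all W)
(2,3): L (options (2,2)(W), (2,1)(W), (1,2)(W) are all W)
(2,6): L (options (2,5)(W), (2,4)(W), (2,2)(W), (1,5)(W) are all W)
(2,9): L (options (2,8)(W), (2,7)(W), (2,5)(W), (1,8)(W) are all W)
(3,2): L (options (0,2)(W), (3,1)(W), (3,0)(W), (2,1)(W) are all W)
(3,5): L (options (0,5)(W), (3,4)(W), (3,3)(W), (3,1)(W), (2,4)(W) are all W)
(3,8): L (options (0,8)(W), (3,7)(W), (3,6)(W), (3,4)(W), (2,7)(W) are all W)
(4,1): L (options (1,1)(W), (4,0)(W), (3,0)(W) are all W)
(4,4): L (options (1,4)(W), (4,3)(W), (4,2)(W), (4,0)(W), (3,3)(W) are all W)
(4,7): L (options (1,7)(W), (4,6)(W), (4,5)(W), (4,3)(W), (3,6)(W) are all W)
(5,1): L (options (2,1)(W), (5,0)(W), (4,0)(W) are all W)
(5,4): L (options (2,4)(W), (5,3)(W), (5,2)(W), (5,0)(W), (4,3)(W) are all W)
(5,7): L (options (2,7)(W), (5,6)(W), (5,5)(W), (5,3)(W), (4,6)(W) are all W)
(6,0): L (sole option (3,0)(W) is W)
(6,3): L (options (3,3)(W), (6,2)(W), (6,1)(W), (5,2)(W) are all W)
(6,6): L (options (3,6)(W), (6,5)(W), (6,4)(W), (6,2)(W), (5,5)(W) are all W)
(6,9): L (options (3,9)(W), (6,8)(W), (6,7)(W), (6,5)(W), (5,8)(W) are all W)
(7,0): L (sole option (4,0)(W) is W)
(7,3): L (options (4,3)(W), (7,2)(W), (7,1)(W), (6,2)(W) are all W)
(7,6): L (options (4,6)(W), (7,5)(W), (7,4)(W), (7,2)(W), (6,5)(W) are all W)
(7,9): L (options (4,9)(W), (7,8)(W), (7,7)(W), (7,5)(W), (6,8)(W) are all W)
Every other cell has at least one move into one of the L cells above, so it is W.
(7,2): the move to (7,0) reaches an L cell, so W
(1,9): one of the L cells justified above, so L
(5,4): one of the L cells justified above, so L

(7,2): W, (1,9): L, (5,4): L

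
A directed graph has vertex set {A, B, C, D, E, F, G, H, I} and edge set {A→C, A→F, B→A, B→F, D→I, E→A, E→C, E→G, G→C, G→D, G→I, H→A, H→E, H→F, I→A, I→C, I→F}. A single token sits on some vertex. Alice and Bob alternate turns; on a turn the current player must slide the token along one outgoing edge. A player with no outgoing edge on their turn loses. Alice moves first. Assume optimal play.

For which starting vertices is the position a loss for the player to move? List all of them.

Use the standard recursion: the mover loses at a terminal position; elsewhere, the mover wins exactly when some move hands the opponent an L position.
Every edge goes from a vertex to one that appears earlier in the order F, C, A, I, D, G, E, B, H, so processing vertices in that order labels each vertex after all of its successors.
F: no outgoing edge → L
C: no outgoing edge → L
A: →C(L), so W
I: →C(L), so W
D: →I(W) only, which is W, so L
G: →D(L), so W
E: →C(L), so W
B: →F(L), so W
H: →F(L), so W
The losing starting vertices are exactly the entries labelled L in this table (3 of them).

C, D, F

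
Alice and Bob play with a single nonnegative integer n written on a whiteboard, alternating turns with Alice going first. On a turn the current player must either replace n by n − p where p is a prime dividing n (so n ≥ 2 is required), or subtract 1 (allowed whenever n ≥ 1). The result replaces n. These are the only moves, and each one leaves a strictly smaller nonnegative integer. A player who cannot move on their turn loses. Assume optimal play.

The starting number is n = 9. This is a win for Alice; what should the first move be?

Move to 8.

Positions with no move are L. A position that does have a move is losing for the player to move precisely when every available move leads to a winning position for the opponent. Fill in the labels:
n=0: no move → L
n=1: W (go to 0, an L position)
n=2: W (go to 0, an L position)
n=3: W (go to 0, an L position)
n=4: L (options 2(W), 3(W) are all W)
n=5: W (go to 0, an L position)
n=6: W (go to 4, an L position)
n=7: W (go to 0, an L position)
n=8: L (options 6(W), 7(W) are all W)
n=9: W (go to 8, an L position)
From 9, the L positions reachable in one move are: 8.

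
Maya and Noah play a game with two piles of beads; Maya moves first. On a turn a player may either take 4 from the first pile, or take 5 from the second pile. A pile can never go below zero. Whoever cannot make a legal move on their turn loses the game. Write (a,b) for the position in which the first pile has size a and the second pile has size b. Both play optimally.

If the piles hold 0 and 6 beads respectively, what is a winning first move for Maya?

Move to (0,1).

Label each position W (a win for the player to move) or L (a loss). A position with no legal move is L; any other position is W exactly when some move reaches an L, and L when every move reaches a W.
No move ever increases a pile, so every position that can arise here has a ≤ 0 and b ≤ 6; it is enough to label the cells with 0 ≤ a ≤ 0 and 0 ≤ b ≤ 6.
Every move lowers a or b (never raises either), so fill the grid row by row in increasing a, and left to right within a row: each cell's successors are then already labelled.
      b=0  b=1  b=2  b=3  b=4  b=5  b=6
a=0:    L    L    L    L    L    W    W
Cells with no legal move (terminal, hence L): (0,0), (0,1), (0,2), (0,3), (0,4).
Every other cell has at least one move into one of the L cells above, so it is W.
From (0,6), the L positions reachable in one move are: (0,1).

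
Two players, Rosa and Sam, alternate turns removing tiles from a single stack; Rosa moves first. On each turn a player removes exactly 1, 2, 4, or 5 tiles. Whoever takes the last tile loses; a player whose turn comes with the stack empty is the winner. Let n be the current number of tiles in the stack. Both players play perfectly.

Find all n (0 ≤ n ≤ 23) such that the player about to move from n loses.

1, 4, 7, 10, 13, 16, 19, 22

Build the W/L table. Terminal = W. A non-terminal position is W if it has a move to some L; otherwise it is L.
n=0: no move; the opponent has just taken the last tile and therefore loses → W
n=1: the only move is to 0(W), a W ⇒ L
n=2: can move to 1, which is L ⇒ W
n=3: can move to 1, which is L ⇒ W
n=4: moves to 3(W), 2(W), 0(W); every one is W ⇒ L
n=5: can move to 4, which is L ⇒ W
n=6: can move to 4, which is L ⇒ W
n=7: moves to 6(W), 5(W), 3(W), 2(W); every one is W ⇒ L
n=8: can move to 7, which is L ⇒ W
n=9: can move to 7, which is L ⇒ W
n=10: moves to 9(W), 8(W), 6(W), 5(W); every one is W ⇒ L
n=11: can move to 10, which is L ⇒ W
n=12: can move to 10, which is L ⇒ W
n=13: moves to 12(W), 11(W), 9(W), 8(W); every one is W ⇒ L
n=14: can move to 13, which is L ⇒ W
n=15: can move to 13, which is L ⇒ W
n=16: moves to 15(W), 14(W), 12(W), 11(W); every one is W ⇒ L
n=17: can move to 16, which is L ⇒ W
n=18: can move to 16, which is L ⇒ W
n=19: moves to 18(W), 17(W), 15(W), 14(W); every one is W ⇒ L
n=20: can move to 19, which is L ⇒ W
n=21: can move to 19, which is L ⇒ W
n=22: moves to 21(W), 20(W), 18(W), 17(W); every one is W ⇒ L
n=23: can move to 22, which is L ⇒ W
The losing starting values of n are exactly the entries labelled L in this table (8 of them).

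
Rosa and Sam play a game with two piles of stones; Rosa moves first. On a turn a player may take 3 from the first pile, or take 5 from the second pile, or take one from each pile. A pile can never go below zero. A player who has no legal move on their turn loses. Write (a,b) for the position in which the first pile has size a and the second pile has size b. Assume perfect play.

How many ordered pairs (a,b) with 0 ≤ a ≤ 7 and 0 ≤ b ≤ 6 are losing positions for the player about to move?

Compute win/loss labels from the base case upward. A position with no move is L. Any other position is W if it can reach an L in one move, else L.
Every move lowers a or b (never raises either), so fill the grid row by row in increasing a, and left to right within a row: each cell's successors are then already labelled.
      b=0  b=1  b=2  b=3  b=4  b=5  b=6
a=0:    L    L    L    L    L    W    W
a=1:    L    W    W    W    W    W    L
a=2:    L    W    L    L    L    W    L
a=3:    W    W    W    W    W    W    L
a=4:    W    L    L    L    L    L    W
a=5:    W    L    W    W    W    W    W
a=6:    L    L    W    L    L    W    W
a=7:    L    W    W    W    W    W    L
Cells with no legal move (terminal, hence L): (0,0), (0,1), (0,2), (0,3), (0,4), (1,0), (2,0).
The remaining L cells, each justified by listing all of its moves:
(1,6): moves to (1,1)(W), (0,5)(W); every one is W ⇒ L
(2,2): the only move is to (1,1)(W), a W ⇒ L
(2,3): the only move is to (1,2)(W), a W ⇒ L
(2,4): the only move is to (1,3)(W), a W ⇒ L
(2,6): moves to (2,1)(W), (1,5)(W); every one is W ⇒ L
(3,6): moves to (0,6)(W), (3,1)(W), (2,5)(W); every one is W ⇒ L
(4,1): moves to (1,1)(W), (3,0)(W); every one is W ⇒ L
(4,2): moves to (1,2)(W), (3,1)(W); every one is W ⇒ L
(4,3): moves to (1,3)(W), (3,2)(W); every one is W ⇒ L
(4,4): moves to (1,4)(W), (3,3)(W); every one is W ⇒ L
(4,5): moves to (1,5)(W), (4,0)(W), (3,4)(W); every one is W ⇒ L
(5,1): moves to (2,1)(W), (4,0)(W); every one is W ⇒ L
(6,0): the only move is to (3,0)(W), a W ⇒ L
(6,1): moves to (3,1)(W), (5,0)(W); every one is W ⇒ L
(6,3): moves to (3,3)(W), (5,2)(W); every one is W ⇒ L
(6,4): moves to (3,4)(W), (5,3)(W); every one is W ⇒ L
(7,0): the only move is to (4,0)(W), a W ⇒ L
(7,6): moves to (4,6)(W), (7,1)(W), (6,5)(W); every one is W ⇒ L
Every other cell has at least one move into one of the L cells above, so it is W.
L cells per row: a=0: 5, a=1: 2, a=2: 5, a=3: 1, a=4: 5, a=5: 1, a=6: 4, a=7: 2; total 25.

25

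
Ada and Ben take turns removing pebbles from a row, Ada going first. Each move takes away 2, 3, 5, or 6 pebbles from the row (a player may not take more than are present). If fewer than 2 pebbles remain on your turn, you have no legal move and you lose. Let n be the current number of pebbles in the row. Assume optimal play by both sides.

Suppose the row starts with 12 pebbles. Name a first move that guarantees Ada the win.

Build the W/L table. Terminal = L. A non-terminal position is W if it has a move to some L; otherwise it is L.
n=0: no move → L
n=1: no move → L
n=2: →0(L), so W
n=3: →1(L), so W
n=4: →1(L), so W
n=5: →0(L), so W
n=6: →1(L), so W
n=7: →1(L), so W
n=8: →6(W), 5(W), 3(W), 2(W) — all W, so L
n=9: →7(W), 6(W), 4(W), 3(W) — all W, so L
n=10: →8(L), so W
n=11: →9(L), so W
n=12: →9(L), so W
From 12, the L positions reachable in one move are: 9.

Remove 3, leaving 9.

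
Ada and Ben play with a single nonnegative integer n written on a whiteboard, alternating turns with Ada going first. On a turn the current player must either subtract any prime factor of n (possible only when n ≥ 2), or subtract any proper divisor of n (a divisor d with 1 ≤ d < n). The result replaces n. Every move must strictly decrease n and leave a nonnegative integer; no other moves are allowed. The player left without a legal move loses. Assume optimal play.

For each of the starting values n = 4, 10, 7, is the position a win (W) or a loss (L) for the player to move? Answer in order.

4: L, 10: W, 7: W

Compute win/loss labels from the base case upward. A position with no move is L. Any other position is W if it can reach an L in one move, else L.
n=0: no move → L
n=1: no move → L
n=2: →0(L), so W
n=3: →0(L), so W
n=4: →2(W), 3(W) — all W, so L
n=5: →0(L), so W
n=6: →4(L), so W
n=7: →0(L), so W
n=8: →4(L), so W
n=9: →6(W), 8(W) — all W, so L
n=10: →9(L), so W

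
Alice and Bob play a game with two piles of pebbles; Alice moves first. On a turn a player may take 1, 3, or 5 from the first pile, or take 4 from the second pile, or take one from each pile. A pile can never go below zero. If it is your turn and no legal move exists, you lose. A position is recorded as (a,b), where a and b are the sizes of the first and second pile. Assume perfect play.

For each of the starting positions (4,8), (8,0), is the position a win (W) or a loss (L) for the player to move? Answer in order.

Use the standard recursion: the mover loses at a terminal position; elsewhere, the mover wins exactly when some move hands the opponent an L position.
No move ever increases a pile, so every position that can arise here has a ≤ 8 and b ≤ 8; it is enough to label the cells with 0 ≤ a ≤ 8 and 0 ≤ b ≤ 8.
Every move lowers a or b (never raises either), so fill the grid row by row in increasing a, and left to right within a row: each cell's successors are then already labelled.
      b=0  b=1  b=2  b=3  b=4  b=5  b=6  b=7  b=8
a=0:    L    L    L    L    W    W    W    W    L
a=1:    W    W    W    W    W    L    L    L    W
a=2:    L    L    L    L    W    W    W    W    W
a=3:    W    W    W    W    W    L    L    L    W
a=4:    L    L    L    L    W    W    W    W    W
a=5:    W    W    W    W    W    L    L    L    W
a=6:    L    L    L    L    W    W    W    W    W
a=7:    W    W    W    W    W    L    L    L    L
a=8:    L    L    L    L    W    W    W    W    W
Cells with no legal move (terminal, hence L): (0,0), (0,1), (0,2), (0,3).
The remaining L cells, each justified by listing all of its moves:
(0,8): →(0,4)(W) only, which is W, so L
(1,5): →(0,5)(W), (1,1)(W), (0,4)(W) — all W, so L
(1,6): →(0,6)(W), (1,2)(W), (0,5)(W) — all W, so L
(1,7): →(0,7)(W), (1,3)(W), (0,6)(W) — all W, so L
(2,0): →(1,0)(W) only, which is W, so L
(2,1): →(1,1)(W), (1,0)(W) — all W, so L
(2,2): →(1,2)(W), (1,1)(W) — all W, so L
(2,3): →(1,3)(W), (1,2)(W) — all W, so L
(3,5): →(2,5)(W), (0,5)(W), (3,1)(W), (2,4)(W) — all W, so L
(3,6): →(2,6)(W), (0,6)(W), (3,2)(W), (2,5)(W) — all W, so L
(3,7): →(2,7)(W), (0,7)(W), (3,3)(W), (2,6)(W) — all W, so L
(4,0): →(3,0)(W), (1,0)(W) — all W, so L
(4,1): →(3,1)(W), (1,1)(W), (3,0)(W) — all W, so L
(4,2): →(3,2)(W), (1,2)(W), (3,1)(W) — all W, so L
(4,3): →(3,3)(W), (1,3)(W), (3,2)(W) — all W, so L
(5,5): →(4,5)(W), (2,5)(W), (0,5)(W), (5,1)(W), (4,4)(W) — all W, so L
(5,6): →(4,6)(W), (2,6)(W), (0,6)(W), (5,2)(W), (4,5)(W) — all W, so L
(5,7): →(4,7)(W), (2,7)(W), (0,7)(W), (5,3)(W), (4,6)(W) — all W, so L
(6,0): →(5,0)(W), (3,0)(W), (1,0)(W) — all W, so L
(6,1): →(5,1)(W), (3,1)(W), (1,1)(W), (5,0)(W) — all W, so L
(6,2): →(5,2)(W), (3,2)(W), (1,2)(W), (5,1)(W) — all W, so L
(6,3): →(5,3)(W), (3,3)(W), (1,3)(W), (5,2)(W) — all W, so L
(7,5): →(6,5)(W), (4,5)(W), (2,5)(W), (7,1)(W), (6,4)(W) — all W, so L
(7,6): →(6,6)(W), (4,6)(W), (2,6)(W), (7,2)(W), (6,5)(W) — all W, so L
(7,7): →(6,7)(W), (4,7)(W), (2,7)(W), (7,3)(W), (6,6)(W) — all W, so L
(7,8): →(6,8)(W), (4,8)(W), (2,8)(W), (7,4)(W), (6,7)(W) — all W, so L
(8,0): →(7,0)(W), (5,0)(W), (3,0)(W) — all W, so L
(8,1): →(7,1)(W), (5,1)(W), (3,1)(W), (7,0)(W) — all W, so L
(8,2): →(7,2)(W), (5,2)(W), (3,2)(W), (7,1)(W) — all W, so L
(8,3): →(7,3)(W), (5,3)(W), (3,3)(W), (7,2)(W) — all W, so L
Every other cell has at least one move into one of the L cells above, so it is W.
(4,8): the move to (3,7) reaches an L cell, so W
(8,0): one of the L cells justified above, so L

(4,8): W, (8,0): L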